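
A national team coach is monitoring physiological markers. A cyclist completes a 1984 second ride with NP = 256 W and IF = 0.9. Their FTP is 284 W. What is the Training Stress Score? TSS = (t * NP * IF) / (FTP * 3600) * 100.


t * NP * IF = 1984 * 256 * 0.9 = 457113.6
FTP * 3600 = 1022400
TSS = (457113.6 / 1022400) * 100 = 44.71

44.71 TSS


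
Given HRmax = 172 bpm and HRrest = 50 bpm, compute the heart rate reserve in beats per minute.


Heart rate reserve = maximum HR minus resting HR
HRR = 172 - 50 = 122 bpm

122 bpm


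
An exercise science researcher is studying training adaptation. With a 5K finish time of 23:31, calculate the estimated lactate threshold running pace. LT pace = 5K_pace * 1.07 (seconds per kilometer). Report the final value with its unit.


Race duration = 1411 s for 5 km
Average pace = 1411 / 5 = 282.2 s/km
LT pace = 282.2 * 1.07
= 301.95 s/km

301.95 s/km


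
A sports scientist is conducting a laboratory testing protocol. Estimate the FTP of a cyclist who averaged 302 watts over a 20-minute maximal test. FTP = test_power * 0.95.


FTP = 302 * 0.95 = 286.9 W

286.9 W


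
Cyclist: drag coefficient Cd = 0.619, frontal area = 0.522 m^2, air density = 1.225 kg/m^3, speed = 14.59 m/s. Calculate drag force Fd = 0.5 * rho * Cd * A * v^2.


v^2 = 14.59^2 = 212.8681
Fd = 0.5 * 1.225 * 0.619 * 0.522 * 212.8681
= 42.129 N

42.129 N


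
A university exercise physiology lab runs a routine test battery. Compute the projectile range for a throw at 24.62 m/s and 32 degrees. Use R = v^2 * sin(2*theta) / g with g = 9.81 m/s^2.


Two times the angle = 64 degrees
sin(64) = 0.898794
R = 606.1444 * 0.898794 / 9.81 = 55.535 m

55.535 m


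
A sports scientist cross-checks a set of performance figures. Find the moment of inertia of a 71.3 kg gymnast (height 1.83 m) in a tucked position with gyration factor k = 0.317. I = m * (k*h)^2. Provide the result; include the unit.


Radius of gyration = 0.317 * 1.83 = 0.58011 m
I = 71.3 * 0.58011^2
= 71.3 * 0.336528
= 23.994 kg*m^2

23.994 kg*m^2


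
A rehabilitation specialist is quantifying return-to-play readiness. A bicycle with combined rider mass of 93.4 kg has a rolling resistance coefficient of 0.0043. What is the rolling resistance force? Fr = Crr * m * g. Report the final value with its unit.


Fr = 0.0043 * 93.4 * 9.81
= 0.40162 * 9.81
= 3.94 N

3.94 N


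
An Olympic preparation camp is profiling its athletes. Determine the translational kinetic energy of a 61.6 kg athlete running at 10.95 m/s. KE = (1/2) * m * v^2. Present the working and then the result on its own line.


KE = 0.5 * m * v^2
= 0.5 * 61.6 * 10.95^2
= 0.5 * 61.6 * 119.9025
= 3693.0 J

3693.0 J


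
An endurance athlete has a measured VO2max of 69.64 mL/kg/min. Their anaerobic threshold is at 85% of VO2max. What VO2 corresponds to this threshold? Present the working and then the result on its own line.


Anaerobic threshold VO2 = VO2max * 85%
= 69.64 * 0.85
= 59.19 mL/kg/min

59.19 mL/kg/min


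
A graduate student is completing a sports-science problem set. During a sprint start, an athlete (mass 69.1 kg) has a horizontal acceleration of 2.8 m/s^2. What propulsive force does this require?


Propulsive force = mass * acceleration
= 69.1 kg * 2.8 m/s^2
= 193.48 N

193.48 N


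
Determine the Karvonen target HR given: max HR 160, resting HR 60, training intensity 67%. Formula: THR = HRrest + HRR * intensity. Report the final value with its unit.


HRR = HRmax - HRrest = 160 - 60 = 100
THR = 60 + 100 * 0.67
= 127.0 bpm

127.0 bpm


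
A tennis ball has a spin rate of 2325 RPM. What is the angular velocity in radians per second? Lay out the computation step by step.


Convert RPM to rad/s: multiply by 2*pi and divide by 60
omega = 2325 * 2 * pi / 60
= 243.473 rad/s

243.473 rad/s


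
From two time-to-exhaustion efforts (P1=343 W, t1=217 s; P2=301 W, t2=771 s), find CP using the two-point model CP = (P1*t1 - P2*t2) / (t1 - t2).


Work in trial 1 = 74431 J
Work in trial 2 = 232071 J
Delta work = -157640 J
Delta time = -554 s
CP = -157640 / -554 = 284.55 W

284.55 W


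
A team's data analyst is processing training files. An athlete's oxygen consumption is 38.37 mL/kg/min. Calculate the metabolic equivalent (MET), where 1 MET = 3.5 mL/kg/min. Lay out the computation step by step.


MET = VO2 / 3.5
= 38.37 / 3.5
= 10.96 METs

10.96 METs


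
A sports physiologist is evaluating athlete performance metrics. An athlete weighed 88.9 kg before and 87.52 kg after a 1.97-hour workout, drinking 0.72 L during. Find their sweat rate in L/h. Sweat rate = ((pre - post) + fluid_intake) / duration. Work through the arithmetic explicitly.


Body mass change = 1.38 kg
Total sweat loss = 1.38 + 0.72 = 2.1 L
Rate = 2.1 / 1.97 = 1.066 L/h

1.066 L/h


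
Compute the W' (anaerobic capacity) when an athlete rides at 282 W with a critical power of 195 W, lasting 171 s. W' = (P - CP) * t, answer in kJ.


Above-CP power = 87 W
Duration = 171 s
W' = 87 * 171 = 14877 J
Convert: 14877 / 1000 = 14.877 kJ

14.877 kJ


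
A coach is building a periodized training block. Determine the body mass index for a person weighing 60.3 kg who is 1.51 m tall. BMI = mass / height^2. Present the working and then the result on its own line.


BMI = mass / height^2
= 60.3 / 1.51^2
= 60.3 / 2.2801
= 26.45 kg/m^2

26.45 kg/m^2


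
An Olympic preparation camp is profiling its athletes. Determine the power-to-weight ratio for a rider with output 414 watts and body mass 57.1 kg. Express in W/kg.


P/W = 414 / 57.1 = 7.25 W/kg

7.25 W/kg


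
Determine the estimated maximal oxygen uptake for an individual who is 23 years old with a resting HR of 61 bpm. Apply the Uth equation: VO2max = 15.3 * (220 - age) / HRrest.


HRmax = 220 - 23 = 197
VO2max = 15.3 * (197 / 61)
= 15.3 * 3.2295
= 49.41 mL/kg/min

49.41 mL/kg/min


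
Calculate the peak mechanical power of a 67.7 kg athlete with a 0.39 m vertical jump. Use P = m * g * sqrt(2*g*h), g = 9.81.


First, sqrt(2gh) = sqrt(2 * 9.81 * 0.39)
= sqrt(7.6518) = 2.766189 m/s
Power = 67.7 * 9.81 * 2.766189 = 1837.13 W

1837.13 W


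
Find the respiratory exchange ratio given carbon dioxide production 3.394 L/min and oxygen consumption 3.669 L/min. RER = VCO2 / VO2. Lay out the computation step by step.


VCO2 = 3.394 L/min
VO2 = 3.669 L/min
RER = 3.394 / 3.669 = 0.925

0.925


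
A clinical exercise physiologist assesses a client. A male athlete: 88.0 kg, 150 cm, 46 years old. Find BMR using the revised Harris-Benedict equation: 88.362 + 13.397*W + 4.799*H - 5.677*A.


Intercept = 88.362
Weight contribution = 13.397 * 88.0 = 1178.936
Height contribution = 4.799 * 150 = 719.85
Age contribution = 5.677 * 46 = 261.142
BMR = 88.362 + 1178.936 + 719.85 - 261.142
= 1726.01 kcal/day

1726.01 kcal/day


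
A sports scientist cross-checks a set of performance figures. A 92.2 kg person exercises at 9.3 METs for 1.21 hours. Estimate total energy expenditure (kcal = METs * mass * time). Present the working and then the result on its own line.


Energy = METs * mass(kg) * time(h)
= 9.3 * 92.2 * 1.21
= 1037.53 kcal

1037.53 kcal


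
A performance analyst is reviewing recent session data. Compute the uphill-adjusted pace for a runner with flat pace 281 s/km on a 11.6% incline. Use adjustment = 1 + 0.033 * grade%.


Adjustment factor = 1 + 0.033 * 11.6 = 1.3828
Grade-adjusted pace = 281 * 1.3828 = 388.57 s/km

388.57 s/km


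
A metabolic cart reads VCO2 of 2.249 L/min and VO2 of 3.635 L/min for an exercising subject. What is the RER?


RER = VCO2 / VO2 = 2.249 / 3.635 = 0.6187

0.6187


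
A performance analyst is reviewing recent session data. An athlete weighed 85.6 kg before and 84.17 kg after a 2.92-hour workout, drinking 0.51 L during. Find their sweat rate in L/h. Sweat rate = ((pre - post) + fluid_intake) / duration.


Body mass change = 1.43 kg
Total sweat loss = 1.43 + 0.51 = 1.94 L
Rate = 1.94 / 2.92 = 0.664 L/h

0.664 L/h


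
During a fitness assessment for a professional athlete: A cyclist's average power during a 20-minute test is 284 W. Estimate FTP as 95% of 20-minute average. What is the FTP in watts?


FTP = 20-min power * 0.95
= 284 * 0.95
= 269.8 W

269.8 W


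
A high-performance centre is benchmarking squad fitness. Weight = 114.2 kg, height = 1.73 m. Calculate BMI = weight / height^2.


height^2 = 1.73^2 = 2.9929
BMI = 114.2 / 2.9929 = 38.16 kg/m^2

38.16 kg/m^2


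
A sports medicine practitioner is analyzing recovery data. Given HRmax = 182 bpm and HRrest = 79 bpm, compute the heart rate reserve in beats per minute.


Heart rate reserve = maximum HR minus resting HR
HRR = 182 - 79 = 103 bpm

103 bpm


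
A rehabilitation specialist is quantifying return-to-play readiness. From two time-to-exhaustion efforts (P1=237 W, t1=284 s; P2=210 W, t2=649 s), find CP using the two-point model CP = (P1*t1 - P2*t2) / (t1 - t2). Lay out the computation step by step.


Work in trial 1 = 67308 J
Work in trial 2 = 136290 J
Delta work = -68982 J
Delta time = -365 s
CP = -68982 / -365 = 188.99 W

188.99 W


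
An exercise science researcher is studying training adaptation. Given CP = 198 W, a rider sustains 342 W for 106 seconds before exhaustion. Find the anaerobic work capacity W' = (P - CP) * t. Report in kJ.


Excess power = 342 - 198 = 144 W
Work above CP = 144 * 106 = 15264 J
W' = 15.264 kJ

15.264 kJ


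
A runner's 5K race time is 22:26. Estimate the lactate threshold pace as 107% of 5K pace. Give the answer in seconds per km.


Total race time = 22*60 + 26 = 1346 seconds
5K pace = 1346 / 5 = 269.2 sec/km
LT pace = 269.2 * 1.07 = 288.04 sec/km

288.04 s/km


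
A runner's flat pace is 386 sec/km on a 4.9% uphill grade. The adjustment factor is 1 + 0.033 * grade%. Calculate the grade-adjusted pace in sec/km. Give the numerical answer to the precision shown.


Factor = 1 + 0.033 * 4.9 = 1.1617
Adjusted pace = 386 * 1.1617
= 448.42 sec/km

448.42 s/km


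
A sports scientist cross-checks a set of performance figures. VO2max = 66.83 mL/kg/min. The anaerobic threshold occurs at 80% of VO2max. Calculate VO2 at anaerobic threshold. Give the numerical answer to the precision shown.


AT fraction = 80 / 100 = 0.8
AT VO2 = 66.83 * 0.8
= 53.46 mL/kg/min

53.46 mL/kg/min


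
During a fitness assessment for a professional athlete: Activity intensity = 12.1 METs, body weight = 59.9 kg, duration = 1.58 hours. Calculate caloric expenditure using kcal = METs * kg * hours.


kcal = 12.1 * 59.9 * 1.58
= 724.79 * 1.58
= 1145.17 kcal

1145.17 kcal


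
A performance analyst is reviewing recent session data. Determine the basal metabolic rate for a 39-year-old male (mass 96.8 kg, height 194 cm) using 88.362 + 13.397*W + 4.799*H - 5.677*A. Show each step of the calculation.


BMR = 88.362 + 13.397*96.8 + 4.799*194 - 5.677*39
= 2094.79 kcal/day

2094.79 kcal/day


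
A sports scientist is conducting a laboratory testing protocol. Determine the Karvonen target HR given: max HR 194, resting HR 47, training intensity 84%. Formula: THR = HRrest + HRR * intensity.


HRR = HRmax - HRrest = 194 - 47 = 147
THR = 47 + 147 * 0.84
= 170.48 bpm

170.48 bpm


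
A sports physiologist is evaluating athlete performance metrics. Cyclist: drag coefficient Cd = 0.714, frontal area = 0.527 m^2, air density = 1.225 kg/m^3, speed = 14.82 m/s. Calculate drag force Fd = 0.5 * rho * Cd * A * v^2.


v^2 = 14.82^2 = 219.6324
Fd = 0.5 * 1.225 * 0.714 * 0.527 * 219.6324
= 50.619 N

50.619 N


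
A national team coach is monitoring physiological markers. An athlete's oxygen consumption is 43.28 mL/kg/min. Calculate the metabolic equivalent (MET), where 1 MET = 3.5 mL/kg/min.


MET = VO2 / 3.5
= 43.28 / 3.5
= 12.37 METs

12.37 METs


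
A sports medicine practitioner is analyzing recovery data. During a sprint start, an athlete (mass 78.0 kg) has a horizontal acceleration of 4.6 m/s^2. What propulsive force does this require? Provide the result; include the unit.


Propulsive force = mass * acceleration
= 78.0 kg * 4.6 m/s^2
= 358.8 N

358.8 N


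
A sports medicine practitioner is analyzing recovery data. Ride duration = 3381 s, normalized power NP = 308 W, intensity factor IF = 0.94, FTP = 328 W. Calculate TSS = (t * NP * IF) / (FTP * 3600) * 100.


Numerator = 3381 * 308 * 0.94 = 978867.12
Denominator = 328 * 3600 = 1180800
TSS = 978867.12 / 1180800 * 100
= 82.9

82.9 TSS


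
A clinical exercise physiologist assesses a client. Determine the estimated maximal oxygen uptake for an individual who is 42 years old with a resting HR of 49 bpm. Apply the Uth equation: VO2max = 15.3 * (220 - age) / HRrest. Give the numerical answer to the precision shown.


HRmax = 220 - 42 = 178
VO2max = 15.3 * (178 / 49)
= 15.3 * 3.6327
= 55.58 mL/kg/min

55.58 mL/kg/min


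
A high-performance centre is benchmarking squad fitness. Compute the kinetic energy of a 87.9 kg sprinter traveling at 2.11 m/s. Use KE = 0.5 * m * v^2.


Velocity squared = 4.4521
KE = 0.5 * 87.9 * 4.4521 = 195.67 J

195.67 J


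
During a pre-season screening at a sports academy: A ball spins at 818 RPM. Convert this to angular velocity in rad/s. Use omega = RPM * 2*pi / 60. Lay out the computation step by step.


omega = 818 * 2 * pi / 60
= 818 * 6.28318531 / 60
= 5139.646 / 60
= 85.661 rad/s

85.661 rad/s


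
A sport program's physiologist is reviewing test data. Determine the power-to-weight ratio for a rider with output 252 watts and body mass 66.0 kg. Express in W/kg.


P/W = 252 / 66.0 = 3.818 W/kg

3.818 W/kg


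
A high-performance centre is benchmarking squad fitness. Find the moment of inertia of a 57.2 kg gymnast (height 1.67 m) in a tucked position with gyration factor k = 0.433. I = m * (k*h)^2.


Radius of gyration = 0.433 * 1.67 = 0.72311 m
I = 57.2 * 0.72311^2
= 57.2 * 0.522888
= 29.909 kg*m^2

29.909 kg*m^2


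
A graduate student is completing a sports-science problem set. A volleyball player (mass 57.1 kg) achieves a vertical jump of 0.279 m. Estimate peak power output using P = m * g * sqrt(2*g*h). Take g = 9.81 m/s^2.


2 * g * h = 2 * 9.81 * 0.279 = 5.47398
sqrt(5.47398) = 2.339654 m/s
P = 57.1 * 9.81 * 2.339654 = 1310.56 W

1310.56 W


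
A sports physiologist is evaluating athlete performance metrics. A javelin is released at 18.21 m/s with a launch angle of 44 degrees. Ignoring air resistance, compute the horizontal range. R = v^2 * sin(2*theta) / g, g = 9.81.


Launch speed squared = 331.6041
sin(2 * 44 deg) = 0.999391
Range = 331.6041 * 0.999391 / 9.81
= 33.782 m

33.782 m


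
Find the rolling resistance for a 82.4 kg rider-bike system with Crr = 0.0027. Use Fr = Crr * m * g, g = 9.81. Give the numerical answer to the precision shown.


m * g = 82.4 * 9.81 = 808.344 N
Fr = 0.0027 * 808.344 = 2.183 N

2.183 N


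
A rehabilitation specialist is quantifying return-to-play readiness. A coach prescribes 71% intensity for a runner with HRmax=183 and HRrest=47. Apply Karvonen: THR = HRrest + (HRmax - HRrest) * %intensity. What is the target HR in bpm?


Heart rate reserve = 183 - 47 = 136
Intensity fraction = 71 / 100 = 0.71
THR = 47 + 136 * 0.71 = 143.56 bpm

143.56 bpm


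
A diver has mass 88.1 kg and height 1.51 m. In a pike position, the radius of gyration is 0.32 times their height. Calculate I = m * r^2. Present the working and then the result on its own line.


r = 0.32 * 1.51 = 0.4832 m
I = m * r^2 = 88.1 * 0.233482 = 20.57 kg*m^2

20.57 kg*m^2


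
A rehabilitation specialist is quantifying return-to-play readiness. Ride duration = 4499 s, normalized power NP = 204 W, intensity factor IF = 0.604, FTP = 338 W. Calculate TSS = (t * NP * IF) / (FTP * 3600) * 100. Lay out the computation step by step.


Numerator = 4499 * 204 * 0.604 = 554348.784
Denominator = 338 * 3600 = 1216800
TSS = 554348.784 / 1216800 * 100
= 45.56

45.56 TSS


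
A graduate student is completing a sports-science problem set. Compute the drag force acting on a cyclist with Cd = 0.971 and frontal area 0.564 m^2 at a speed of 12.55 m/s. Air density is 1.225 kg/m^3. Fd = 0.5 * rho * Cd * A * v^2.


Step 1: v^2 = 157.5025
Step 2: Fd = 0.5 * 1.225 * 0.971 * 0.564 * 157.5025
= 52.831 N

52.831 N


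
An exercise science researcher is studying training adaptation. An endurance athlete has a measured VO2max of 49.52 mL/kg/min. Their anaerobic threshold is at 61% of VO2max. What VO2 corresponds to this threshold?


Anaerobic threshold VO2 = VO2max * 61%
= 49.52 * 0.61
= 30.21 mL/kg/min

30.21 mL/kg/min


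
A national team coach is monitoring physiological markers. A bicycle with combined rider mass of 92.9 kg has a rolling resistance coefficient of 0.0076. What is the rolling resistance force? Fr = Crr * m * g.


Fr = 0.0076 * 92.9 * 9.81
= 0.70604 * 9.81
= 6.926 N

6.926 N


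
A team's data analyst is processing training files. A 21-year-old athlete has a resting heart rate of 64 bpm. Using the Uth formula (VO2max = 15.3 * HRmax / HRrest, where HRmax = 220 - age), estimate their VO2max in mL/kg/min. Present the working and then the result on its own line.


HRmax = 220 - 21 = 199 bpm
Ratio = HRmax / HRrest = 199 / 64 = 3.1094
VO2max = 15.3 * 3.1094 = 47.57 mL/kg/min

47.57 mL/kg/min


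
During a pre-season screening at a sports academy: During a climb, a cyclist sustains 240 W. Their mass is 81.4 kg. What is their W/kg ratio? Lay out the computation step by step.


Power-to-weight = 240 W / 81.4 kg
= 2.948 W/kg

2.948 W/kg


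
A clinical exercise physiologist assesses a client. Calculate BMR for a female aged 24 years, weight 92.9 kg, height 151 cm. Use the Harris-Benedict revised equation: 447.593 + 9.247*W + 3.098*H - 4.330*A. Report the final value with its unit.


Substituting values:
W term = 9.247 * 92.9 = 859.0463
H term = 3.098 * 151 = 467.798
A term = 4.330 * 24 = 103.92
BMR = 1670.52 kcal/day

1670.52 kcal/day


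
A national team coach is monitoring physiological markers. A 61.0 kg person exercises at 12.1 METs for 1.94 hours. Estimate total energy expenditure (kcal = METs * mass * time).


Energy = METs * mass(kg) * time(h)
= 12.1 * 61.0 * 1.94
= 1431.91 kcal

1431.91 kcal


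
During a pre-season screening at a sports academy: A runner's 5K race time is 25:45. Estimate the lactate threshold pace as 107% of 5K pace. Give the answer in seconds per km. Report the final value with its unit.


Total race time = 25*60 + 45 = 1545 seconds
5K pace = 1545 / 5 = 309.0 sec/km
LT pace = 309.0 * 1.07 = 330.63 sec/km

330.63 s/km


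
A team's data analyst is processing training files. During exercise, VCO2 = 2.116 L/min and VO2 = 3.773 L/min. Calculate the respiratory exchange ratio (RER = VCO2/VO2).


RER = VCO2 / VO2
= 2.116 / 3.773
= 0.5608

0.5608


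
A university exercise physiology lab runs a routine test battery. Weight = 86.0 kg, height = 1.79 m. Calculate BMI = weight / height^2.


height^2 = 1.79^2 = 3.2041
BMI = 86.0 / 3.2041 = 26.84 kg/m^2

26.84 kg/m^2


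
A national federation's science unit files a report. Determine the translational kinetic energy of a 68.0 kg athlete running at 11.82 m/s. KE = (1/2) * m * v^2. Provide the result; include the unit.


KE = 0.5 * m * v^2
= 0.5 * 68.0 * 11.82^2
= 0.5 * 68.0 * 139.7124
= 4750.22 J

4750.22 J


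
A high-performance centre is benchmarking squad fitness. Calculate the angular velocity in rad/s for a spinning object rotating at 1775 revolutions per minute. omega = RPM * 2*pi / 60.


omega = RPM * 2*pi / 60
= 1775 * 6.28318531 / 60
= 185.878 rad/s

185.878 rad/s


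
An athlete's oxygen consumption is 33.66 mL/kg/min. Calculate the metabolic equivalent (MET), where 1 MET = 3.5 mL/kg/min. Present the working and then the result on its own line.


MET = VO2 / 3.5
= 33.66 / 3.5
= 9.62 METs

9.62 METs


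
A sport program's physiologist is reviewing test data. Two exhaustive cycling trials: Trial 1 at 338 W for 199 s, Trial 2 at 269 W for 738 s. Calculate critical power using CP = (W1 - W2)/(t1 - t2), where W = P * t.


W1 = 338 * 199 = 67262 J
W2 = 269 * 738 = 198522 J
CP = (67262 - 198522) / (199 - 738)
= -131260 / -539
= 243.53 W

243.53 W


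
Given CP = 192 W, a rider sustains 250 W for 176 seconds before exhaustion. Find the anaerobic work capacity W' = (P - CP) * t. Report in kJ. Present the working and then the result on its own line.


Excess power = 250 - 192 = 58 W
Work above CP = 58 * 176 = 10208 J
W' = 10.208 kJ

10.208 kJ


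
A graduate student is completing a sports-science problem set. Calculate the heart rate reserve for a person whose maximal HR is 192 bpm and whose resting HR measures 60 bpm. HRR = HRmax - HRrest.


HRmax = 192 bpm
HRrest = 60 bpm
HRR = 192 - 60 = 132 bpm

132 bpm


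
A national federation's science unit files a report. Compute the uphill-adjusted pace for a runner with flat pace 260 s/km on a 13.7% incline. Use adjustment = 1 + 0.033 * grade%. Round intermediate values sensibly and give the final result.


Adjustment factor = 1 + 0.033 * 13.7 = 1.4521
Grade-adjusted pace = 260 * 1.4521 = 377.55 s/km

377.55 s/km


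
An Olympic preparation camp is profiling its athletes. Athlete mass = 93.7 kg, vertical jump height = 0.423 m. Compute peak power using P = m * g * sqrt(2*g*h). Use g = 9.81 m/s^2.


sqrt(2 * 9.81 * 0.423) = sqrt(8.29926) = 2.880844 m/s
P = 93.7 * 9.81 * 2.880844
= 2648.06 W

2648.06 W


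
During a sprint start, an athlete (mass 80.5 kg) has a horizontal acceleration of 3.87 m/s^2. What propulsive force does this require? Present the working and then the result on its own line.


Propulsive force = mass * acceleration
= 80.5 kg * 3.87 m/s^2
= 311.54 N

311.54 N


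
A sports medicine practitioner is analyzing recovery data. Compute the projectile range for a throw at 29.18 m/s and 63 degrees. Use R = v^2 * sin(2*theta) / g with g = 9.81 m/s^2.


Two times the angle = 126 degrees
sin(126) = 0.809017
R = 851.4724 * 0.809017 / 9.81 = 70.22 m

70.22 m


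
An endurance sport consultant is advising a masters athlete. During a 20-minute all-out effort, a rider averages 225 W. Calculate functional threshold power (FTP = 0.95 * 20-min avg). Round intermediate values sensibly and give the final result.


FTP = 0.95 * 225
= 213.75 W

213.75 W


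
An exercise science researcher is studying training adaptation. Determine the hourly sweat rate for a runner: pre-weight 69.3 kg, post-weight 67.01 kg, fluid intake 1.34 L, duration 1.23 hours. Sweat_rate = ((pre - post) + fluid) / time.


Mass lost = 69.3 - 67.01 = 2.29 kg
Add fluid consumed: 2.29 + 1.34 = 3.63 L total sweat
Sweat rate = 3.63 / 1.23 = 2.951 L/h

2.951 L/h


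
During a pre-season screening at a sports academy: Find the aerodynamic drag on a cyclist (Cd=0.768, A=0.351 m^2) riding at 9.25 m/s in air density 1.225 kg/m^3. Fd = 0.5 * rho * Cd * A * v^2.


Fd = 0.5 * 1.225 * 0.768 * 0.351 * 9.25^2
= 0.5 * 1.225 * 0.768 * 0.351 * 85.5625
= 14.127 N

14.127 N


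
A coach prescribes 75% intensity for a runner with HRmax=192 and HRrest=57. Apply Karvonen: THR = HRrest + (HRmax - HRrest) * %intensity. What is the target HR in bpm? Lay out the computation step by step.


Heart rate reserve = 192 - 57 = 135
Intensity fraction = 75 / 100 = 0.75
THR = 57 + 135 * 0.75 = 158.25 bpm

158.25 bpm


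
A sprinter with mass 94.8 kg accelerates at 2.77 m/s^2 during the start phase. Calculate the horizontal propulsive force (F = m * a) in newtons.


F = m * a
= 94.8 * 2.77
= 262.6 N

262.6 N


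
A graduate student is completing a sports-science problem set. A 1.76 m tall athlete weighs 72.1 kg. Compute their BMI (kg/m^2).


height^2 = 3.0976 m^2
BMI = 72.1 / 3.0976 = 23.28 kg/m^2

23.28 kg/m^2


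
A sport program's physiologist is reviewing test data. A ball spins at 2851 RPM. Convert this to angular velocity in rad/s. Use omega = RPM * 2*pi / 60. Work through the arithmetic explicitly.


omega = 2851 * 2 * pi / 60
= 2851 * 6.28318531 / 60
= 17913.361 / 60
= 298.556 rad/s

298.556 rad/s


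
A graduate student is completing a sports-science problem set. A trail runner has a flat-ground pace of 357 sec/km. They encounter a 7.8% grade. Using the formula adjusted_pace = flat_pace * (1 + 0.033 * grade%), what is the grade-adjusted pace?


Grade factor = 1 + 0.033 * 7.8 = 1.2574
Adjusted = 357 * 1.2574 = 448.89 sec/km

448.89 s/km


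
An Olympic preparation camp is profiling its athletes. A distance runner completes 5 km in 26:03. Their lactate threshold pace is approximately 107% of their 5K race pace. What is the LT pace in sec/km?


Convert to seconds: 26 min 3 s = 1563 s
Pace per km = 1563 / 5 = 312.6 s/km
LT pace = 312.6 * 1.07 = 334.48 s/km

334.48 s/km


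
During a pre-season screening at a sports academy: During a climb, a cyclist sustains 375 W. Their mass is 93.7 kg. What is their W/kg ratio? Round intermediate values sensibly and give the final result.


Power-to-weight = 375 W / 93.7 kg
= 4.002 W/kg

4.002 W/kg


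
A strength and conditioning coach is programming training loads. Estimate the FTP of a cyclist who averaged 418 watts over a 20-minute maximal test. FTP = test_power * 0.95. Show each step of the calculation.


FTP = 418 * 0.95 = 397.1 W

397.1 W


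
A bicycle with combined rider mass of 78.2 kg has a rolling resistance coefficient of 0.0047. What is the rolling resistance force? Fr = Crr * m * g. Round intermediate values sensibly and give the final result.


Fr = 0.0047 * 78.2 * 9.81
= 0.36754 * 9.81
= 3.606 N

3.606 N


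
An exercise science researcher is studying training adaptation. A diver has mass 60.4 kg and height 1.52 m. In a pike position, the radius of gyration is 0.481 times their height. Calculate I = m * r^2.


r = 0.481 * 1.52 = 0.73112 m
I = m * r^2 = 60.4 * 0.534536 = 32.286 kg*m^2

32.286 kg*m^2


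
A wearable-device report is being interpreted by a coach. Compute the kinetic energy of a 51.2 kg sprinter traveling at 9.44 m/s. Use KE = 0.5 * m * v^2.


Velocity squared = 89.1136
KE = 0.5 * 51.2 * 89.1136 = 2281.31 J

2281.31 J


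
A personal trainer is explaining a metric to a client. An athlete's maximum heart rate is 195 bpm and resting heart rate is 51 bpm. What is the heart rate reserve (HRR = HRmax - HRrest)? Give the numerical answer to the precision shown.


HRR = HRmax - HRrest
= 195 - 51
= 144 bpm

144 bpm


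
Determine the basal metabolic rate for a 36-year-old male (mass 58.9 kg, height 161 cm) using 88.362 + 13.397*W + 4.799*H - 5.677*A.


BMR = 88.362 + 13.397*58.9 + 4.799*161 - 5.677*36
= 1445.71 kcal/day

1445.71 kcal/day


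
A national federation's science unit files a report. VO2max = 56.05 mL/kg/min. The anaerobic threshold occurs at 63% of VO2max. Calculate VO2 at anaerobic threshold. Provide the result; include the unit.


AT fraction = 63 / 100 = 0.63
AT VO2 = 56.05 * 0.63
= 35.31 mL/kg/min

35.31 mL/kg/min


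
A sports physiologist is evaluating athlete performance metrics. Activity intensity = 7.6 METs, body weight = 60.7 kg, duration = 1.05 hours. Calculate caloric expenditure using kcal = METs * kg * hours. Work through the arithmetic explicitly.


kcal = 7.6 * 60.7 * 1.05
= 461.32 * 1.05
= 484.39 kcal

484.39 kcal


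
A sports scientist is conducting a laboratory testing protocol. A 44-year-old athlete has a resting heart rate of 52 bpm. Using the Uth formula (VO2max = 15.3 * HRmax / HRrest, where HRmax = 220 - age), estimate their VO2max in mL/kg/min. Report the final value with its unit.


HRmax = 220 - 44 = 176 bpm
Ratio = HRmax / HRrest = 176 / 52 = 3.3846
VO2max = 15.3 * 3.3846 = 51.78 mL/kg/min

51.78 mL/kg/min


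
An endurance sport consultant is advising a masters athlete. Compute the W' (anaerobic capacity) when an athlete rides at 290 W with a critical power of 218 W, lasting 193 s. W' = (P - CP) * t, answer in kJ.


Above-CP power = 72 W
Duration = 193 s
W' = 72 * 193 = 13896 J
Convert: 13896 / 1000 = 13.896 kJ

13.896 kJ


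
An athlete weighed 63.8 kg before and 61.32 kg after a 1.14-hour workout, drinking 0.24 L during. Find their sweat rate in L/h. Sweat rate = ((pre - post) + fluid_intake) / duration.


Body mass change = 2.48 kg
Total sweat loss = 2.48 + 0.24 = 2.72 L
Rate = 2.72 / 1.14 = 2.386 L/h

2.386 L/h


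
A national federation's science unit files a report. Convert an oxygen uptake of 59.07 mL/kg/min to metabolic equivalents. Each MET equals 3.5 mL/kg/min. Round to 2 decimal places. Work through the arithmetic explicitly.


One MET = 3.5 mL/kg/min
Number of METs = 59.07 / 3.5
= 16.88 METs

16.88 METs


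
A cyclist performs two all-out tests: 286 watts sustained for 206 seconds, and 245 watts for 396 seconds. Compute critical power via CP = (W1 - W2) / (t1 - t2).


W1 = P1 * t1 = 286 * 206 = 58916 J
W2 = P2 * t2 = 245 * 396 = 97020 J
CP = (58916 - 97020) / (206 - 396)
= 200.55 W

200.55 W


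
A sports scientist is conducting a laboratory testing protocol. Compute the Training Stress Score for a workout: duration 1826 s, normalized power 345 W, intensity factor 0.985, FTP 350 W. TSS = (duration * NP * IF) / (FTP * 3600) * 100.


Product = 1826 * 345 * 0.985 = 620520.45
Base = 350 * 3600 = 1260000
TSS = 620520.45 / 1260000 * 100 = 49.25

49.25 TSS


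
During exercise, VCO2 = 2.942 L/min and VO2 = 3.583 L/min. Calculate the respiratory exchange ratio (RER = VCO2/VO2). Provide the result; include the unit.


RER = VCO2 / VO2
= 2.942 / 3.583
= 0.8211

0.8211


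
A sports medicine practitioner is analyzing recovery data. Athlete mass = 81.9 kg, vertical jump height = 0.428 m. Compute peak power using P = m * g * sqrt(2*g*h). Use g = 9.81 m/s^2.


sqrt(2 * 9.81 * 0.428) = sqrt(8.39736) = 2.89782 m/s
P = 81.9 * 9.81 * 2.89782
= 2328.22 W

2328.22 W


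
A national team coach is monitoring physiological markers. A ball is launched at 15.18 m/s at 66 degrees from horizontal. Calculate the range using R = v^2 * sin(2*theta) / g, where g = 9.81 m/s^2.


sin(2 * 66) = sin(132) = 0.743145
v^2 = 15.18^2 = 230.4324
R = 230.4324 * 0.743145 / 9.81
= 17.456 m

17.456 m


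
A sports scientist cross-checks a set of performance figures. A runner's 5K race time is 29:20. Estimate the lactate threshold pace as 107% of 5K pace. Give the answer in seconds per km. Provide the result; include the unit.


Total race time = 29*60 + 20 = 1760 seconds
5K pace = 1760 / 5 = 352.0 sec/km
LT pace = 352.0 * 1.07 = 376.64 sec/km

376.64 s/km


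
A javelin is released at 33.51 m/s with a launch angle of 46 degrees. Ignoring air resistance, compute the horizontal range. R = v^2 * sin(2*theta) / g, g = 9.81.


Launch speed squared = 1122.9201
sin(2 * 46 deg) = 0.999391
Range = 1122.9201 * 0.999391 / 9.81
= 114.397 m

114.397 m


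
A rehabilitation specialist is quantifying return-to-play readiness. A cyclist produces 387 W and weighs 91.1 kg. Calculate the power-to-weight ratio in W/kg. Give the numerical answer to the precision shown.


P/W = power / mass
= 387 / 91.1
= 4.248 W/kg

4.248 W/kg


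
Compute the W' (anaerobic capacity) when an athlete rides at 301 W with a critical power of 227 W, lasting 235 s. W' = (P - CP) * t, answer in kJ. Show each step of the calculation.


Above-CP power = 74 W
Duration = 235 s
W' = 74 * 235 = 17390 J
Convert: 17390 / 1000 = 17.39 kJ

17.39 kJ


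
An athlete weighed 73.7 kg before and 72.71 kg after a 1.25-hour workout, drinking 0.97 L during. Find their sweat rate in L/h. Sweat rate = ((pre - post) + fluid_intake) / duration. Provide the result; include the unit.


Body mass change = 0.99 kg
Total sweat loss = 0.99 + 0.97 = 1.96 L
Rate = 1.96 / 1.25 = 1.568 L/h

1.568 L/h


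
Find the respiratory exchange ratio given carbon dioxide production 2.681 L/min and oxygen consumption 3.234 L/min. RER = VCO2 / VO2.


VCO2 = 2.681 L/min
VO2 = 3.234 L/min
RER = 2.681 / 3.234 = 0.829

0.829


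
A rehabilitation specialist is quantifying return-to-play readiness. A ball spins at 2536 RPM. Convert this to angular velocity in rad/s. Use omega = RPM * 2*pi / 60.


omega = 2536 * 2 * pi / 60
= 2536 * 6.28318531 / 60
= 15934.158 / 60
= 265.569 rad/s

265.569 rad/s


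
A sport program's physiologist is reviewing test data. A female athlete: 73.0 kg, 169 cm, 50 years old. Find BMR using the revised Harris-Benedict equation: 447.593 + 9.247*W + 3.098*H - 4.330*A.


Intercept = 447.593
Weight contribution = 9.247 * 73.0 = 675.031
Height contribution = 3.098 * 169 = 523.562
Age contribution = 4.33 * 50 = 216.5
BMR = 447.593 + 675.031 + 523.562 - 216.5
= 1429.69 kcal/day

1429.69 kcal/day


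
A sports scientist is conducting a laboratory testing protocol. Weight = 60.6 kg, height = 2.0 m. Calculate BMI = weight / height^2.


height^2 = 2.0^2 = 4.0
BMI = 60.6 / 4.0 = 15.15 kg/m^2

15.15 kg/m^2


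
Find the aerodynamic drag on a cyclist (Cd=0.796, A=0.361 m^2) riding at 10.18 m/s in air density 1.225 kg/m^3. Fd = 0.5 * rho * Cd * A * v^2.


Fd = 0.5 * 1.225 * 0.796 * 0.361 * 10.18^2
= 0.5 * 1.225 * 0.796 * 0.361 * 103.6324
= 18.24 N

18.24 N


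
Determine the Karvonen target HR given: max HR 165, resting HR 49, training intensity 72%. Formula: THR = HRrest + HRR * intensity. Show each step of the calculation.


HRR = HRmax - HRrest = 165 - 49 = 116
THR = 49 + 116 * 0.72
= 132.52 bpm

132.52 bpm


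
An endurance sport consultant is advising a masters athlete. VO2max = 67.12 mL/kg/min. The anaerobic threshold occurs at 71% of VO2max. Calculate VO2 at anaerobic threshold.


AT fraction = 71 / 100 = 0.71
AT VO2 = 67.12 * 0.71
= 47.66 mL/kg/min

47.66 mL/kg/min


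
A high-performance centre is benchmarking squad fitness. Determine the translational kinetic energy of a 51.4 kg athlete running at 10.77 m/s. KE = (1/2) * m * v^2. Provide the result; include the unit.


KE = 0.5 * m * v^2
= 0.5 * 51.4 * 10.77^2
= 0.5 * 51.4 * 115.9929
= 2981.02 J

2981.02 J


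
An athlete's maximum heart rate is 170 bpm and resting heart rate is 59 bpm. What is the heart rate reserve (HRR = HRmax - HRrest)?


HRR = HRmax - HRrest
= 170 - 59
= 111 bpm

111 bpm


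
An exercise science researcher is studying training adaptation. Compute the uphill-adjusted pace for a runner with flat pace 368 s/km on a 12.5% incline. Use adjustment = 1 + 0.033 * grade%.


Adjustment factor = 1 + 0.033 * 12.5 = 1.4125
Grade-adjusted pace = 368 * 1.4125 = 519.8 s/km

519.8 s/km


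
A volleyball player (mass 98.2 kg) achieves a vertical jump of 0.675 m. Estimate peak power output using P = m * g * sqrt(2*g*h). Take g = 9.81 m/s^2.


2 * g * h = 2 * 9.81 * 0.675 = 13.2435
sqrt(13.2435) = 3.639162 m/s
P = 98.2 * 9.81 * 3.639162 = 3505.76 W

3505.76 W


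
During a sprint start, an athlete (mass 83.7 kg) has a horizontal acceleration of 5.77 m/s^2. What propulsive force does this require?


Propulsive force = mass * acceleration
= 83.7 kg * 5.77 m/s^2
= 482.95 N

482.95 N


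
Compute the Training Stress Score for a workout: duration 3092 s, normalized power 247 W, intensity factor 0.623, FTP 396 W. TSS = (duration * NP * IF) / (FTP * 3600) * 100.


Product = 3092 * 247 * 0.623 = 475800.052
Base = 396 * 3600 = 1425600
TSS = 475800.052 / 1425600 * 100 = 33.38

33.38 TSS


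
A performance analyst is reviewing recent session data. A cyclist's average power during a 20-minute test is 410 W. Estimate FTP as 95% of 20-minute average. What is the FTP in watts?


FTP = 20-min power * 0.95
= 410 * 0.95
= 389.5 W

389.5 W


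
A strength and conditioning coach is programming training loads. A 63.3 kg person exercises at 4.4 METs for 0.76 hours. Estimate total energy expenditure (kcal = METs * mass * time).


Energy = METs * mass(kg) * time(h)
= 4.4 * 63.3 * 0.76
= 211.68 kcal

211.68 kcal


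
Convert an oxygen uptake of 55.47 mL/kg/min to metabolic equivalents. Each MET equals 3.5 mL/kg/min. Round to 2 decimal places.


One MET = 3.5 mL/kg/min
Number of METs = 55.47 / 3.5
= 15.85 METs

15.85 METs


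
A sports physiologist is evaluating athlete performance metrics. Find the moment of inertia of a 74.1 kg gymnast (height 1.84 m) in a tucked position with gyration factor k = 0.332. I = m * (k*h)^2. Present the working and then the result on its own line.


Radius of gyration = 0.332 * 1.84 = 0.61088 m
I = 74.1 * 0.61088^2
= 74.1 * 0.373174
= 27.652 kg*m^2

27.652 kg*m^2


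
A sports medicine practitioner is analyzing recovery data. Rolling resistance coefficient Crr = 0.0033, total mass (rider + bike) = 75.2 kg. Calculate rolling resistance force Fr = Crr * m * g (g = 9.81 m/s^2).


Fr = Crr * m * g
= 0.0033 * 75.2 * 9.81
= 2.434 N

2.434 N


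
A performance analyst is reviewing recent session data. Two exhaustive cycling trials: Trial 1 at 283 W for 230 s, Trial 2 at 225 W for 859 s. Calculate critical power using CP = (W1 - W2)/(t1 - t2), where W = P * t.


W1 = 283 * 230 = 65090 J
W2 = 225 * 859 = 193275 J
CP = (65090 - 193275) / (230 - 859)
= -128185 / -629
= 203.79 W

203.79 W


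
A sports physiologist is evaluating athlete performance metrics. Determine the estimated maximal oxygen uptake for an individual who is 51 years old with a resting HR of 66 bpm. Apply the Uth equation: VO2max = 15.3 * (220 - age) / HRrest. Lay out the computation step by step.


HRmax = 220 - 51 = 169
VO2max = 15.3 * (169 / 66)
= 15.3 * 2.5606
= 39.18 mL/kg/min

39.18 mL/kg/min


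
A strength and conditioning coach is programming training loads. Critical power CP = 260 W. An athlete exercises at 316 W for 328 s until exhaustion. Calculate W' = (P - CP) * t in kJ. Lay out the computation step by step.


P - CP = 316 - 260 = 56 W
W' = 56 * 328 = 18368 J
= 18368 / 1000 = 18.368 kJ

18.368 kJ


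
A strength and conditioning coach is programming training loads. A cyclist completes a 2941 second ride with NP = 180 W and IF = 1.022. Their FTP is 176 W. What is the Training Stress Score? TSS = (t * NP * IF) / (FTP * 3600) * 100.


t * NP * IF = 2941 * 180 * 1.022 = 541026.36
FTP * 3600 = 633600
TSS = (541026.36 / 633600) * 100 = 85.39

85.39 TSS


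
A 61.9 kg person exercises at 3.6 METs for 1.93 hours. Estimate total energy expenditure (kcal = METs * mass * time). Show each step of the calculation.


Energy = METs * mass(kg) * time(h)
= 3.6 * 61.9 * 1.93
= 430.08 kcal

430.08 kcal


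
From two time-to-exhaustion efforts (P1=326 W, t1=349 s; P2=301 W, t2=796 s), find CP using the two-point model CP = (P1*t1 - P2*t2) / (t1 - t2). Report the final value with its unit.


Work in trial 1 = 113774 J
Work in trial 2 = 239596 J
Delta work = -125822 J
Delta time = -447 s
CP = -125822 / -447 = 281.48 W

281.48 W


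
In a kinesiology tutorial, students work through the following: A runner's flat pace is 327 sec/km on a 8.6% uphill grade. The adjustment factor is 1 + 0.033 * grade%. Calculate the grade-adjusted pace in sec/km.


Factor = 1 + 0.033 * 8.6 = 1.2838
Adjusted pace = 327 * 1.2838
= 419.8 sec/km

419.8 s/km


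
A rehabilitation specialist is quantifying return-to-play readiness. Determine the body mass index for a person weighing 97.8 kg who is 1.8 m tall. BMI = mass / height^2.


BMI = mass / height^2
= 97.8 / 1.8^2
= 97.8 / 3.24
= 30.19 kg/m^2

30.19 kg/m^2


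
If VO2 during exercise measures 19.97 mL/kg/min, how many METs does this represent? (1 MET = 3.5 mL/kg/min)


METs = VO2 / 3.5 = 19.97 / 3.5 = 5.71

5.71 METs


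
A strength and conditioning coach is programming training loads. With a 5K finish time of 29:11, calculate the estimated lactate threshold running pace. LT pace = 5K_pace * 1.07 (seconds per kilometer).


Race duration = 1751 s for 5 km
Average pace = 1751 / 5 = 350.2 s/km
LT pace = 350.2 * 1.07
= 374.71 s/km

374.71 s/km


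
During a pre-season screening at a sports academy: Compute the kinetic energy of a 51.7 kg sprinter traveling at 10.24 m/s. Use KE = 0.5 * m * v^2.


Velocity squared = 104.8576
KE = 0.5 * 51.7 * 104.8576 = 2710.57 J

2710.57 J
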